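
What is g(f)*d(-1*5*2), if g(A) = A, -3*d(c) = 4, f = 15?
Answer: -20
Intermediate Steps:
d(c) = -4/3 (d(c) = -⅓*4 = -4/3)
g(f)*d(-1*5*2) = 15*(-4/3) = -20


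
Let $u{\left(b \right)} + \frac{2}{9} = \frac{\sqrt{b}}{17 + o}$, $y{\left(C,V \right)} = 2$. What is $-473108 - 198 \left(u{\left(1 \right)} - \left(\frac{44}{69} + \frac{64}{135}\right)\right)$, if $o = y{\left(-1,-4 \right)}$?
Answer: $- \frac{3099559894}{6555} \approx -4.7285 \cdot 10^{5}$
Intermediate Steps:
$o = 2$
$u{\left(b \right)} = - \frac{2}{9} + \frac{\sqrt{b}}{19}$ ($u{\left(b \right)} = - \frac{2}{9} + \frac{\sqrt{b}}{17 + 2} = - \frac{2}{9} + \frac{\sqrt{b}}{19}$)
$-473108 - 198 \left(u{\left(1 \right)} - \left(\frac{44}{69} + \frac{64}{135}\right)\right) = -473108 - 198 \left(\left(- \frac{2}{9} + \frac{\sqrt{1}}{19}\right) - \left(\frac{44}{69} + \frac{64}{135}\right)\right) = -473108 - 198 \left(\left(- \frac{2}{9} + \frac{1}{19} \cdot 1\right) - \frac{3452}{3105}\right) = -473108 - 198 \left(\left(- \frac{2}{9} + \frac{1}{19}\right) - \frac{3452}{3105}\right) = -473108 - 198 \left(- \frac{29}{171} - \frac{3452}{3105}\right) = -473108 - 198 \left(- \frac{75593}{58995}\right) = -473108 - - \frac{1663046}{6555} = -473108 + \frac{1663046}{6555} = - \frac{3099559894}{6555}$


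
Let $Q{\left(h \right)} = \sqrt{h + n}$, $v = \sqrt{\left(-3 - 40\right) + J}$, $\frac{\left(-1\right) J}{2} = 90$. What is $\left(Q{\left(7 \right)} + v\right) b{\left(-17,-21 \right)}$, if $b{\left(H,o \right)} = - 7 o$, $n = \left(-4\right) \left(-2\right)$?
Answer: $147 \sqrt{15} + 147 i \sqrt{223} \approx 569.33 + 2195.2 i$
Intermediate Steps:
$J = -180$ ($J = \left(-2\right) 90 = -180$)
$n = 8$
$v = i \sqrt{223}$ ($v = \sqrt{\left(-3 - 40\right) - 180} = \sqrt{-43 - 180} = \sqrt{-223} = i \sqrt{223} \approx 14.933 i$)
$Q{\left(h \right)} = \sqrt{8 + h}$ ($Q{\left(h \right)} = \sqrt{h + 8} = \sqrt{8 + h}$)
$\left(Q{\left(7 \right)} + v\right) b{\left(-17,-21 \right)} = \left(\sqrt{8 + 7} + i \sqrt{223}\right) \left(\left(-7\right) \left(-21\right)\right) = \left(\sqrt{15} + i \sqrt{223}\right) 147 = 147 \sqrt{15} + 147 i \sqrt{223}$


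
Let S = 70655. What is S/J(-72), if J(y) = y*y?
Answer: 70655/5184 ≈ 13.629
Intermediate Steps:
J(y) = y**2
S/J(-72) = 70655/((-72)**2) = 70655/5184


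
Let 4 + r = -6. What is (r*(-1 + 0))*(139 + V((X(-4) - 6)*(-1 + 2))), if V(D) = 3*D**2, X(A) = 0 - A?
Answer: 1510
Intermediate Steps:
r = -10 (r = -4 - 6 = -10)
X(A) = -A
(r*(-1 + 0))*(139 + V((X(-4) - 6)*(-1 + 2))) = (-10*(-1 + 0))*(139 + 3*((-1*(-4) - 6)*(-1 + 2))**2) = (-10*(-1))*(139 + 3*((4 - 6)*1)**2) = 10*(139 + 3*(-2*1)**2) = 10*(139 + 3*(-2)**2) = 10*(139 + 3*4) = 10*(139 + 12) = 10*151 = 1510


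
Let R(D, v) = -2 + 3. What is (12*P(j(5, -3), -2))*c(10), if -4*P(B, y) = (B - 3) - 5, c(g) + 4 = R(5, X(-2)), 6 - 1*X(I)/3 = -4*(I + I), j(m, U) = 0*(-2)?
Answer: -72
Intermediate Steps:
j(m, U) = 0
X(I) = 18 + 24*I (X(I) = 18 - (-12)*(I + I) = 18 - (-12)*2*I = 18 - (-24)*I = 18 + 24*I)
R(D, v) = 1
c(g) = -3 (c(g) = -4 + 1 = -3)
P(B, y) = 2 - B/4 (P(B, y) = -((B - 3) - 5)/4 = -((-3 + B) - 5)/4 = -(-8 + B)/4 = 2 - B/4)
(12*P(j(5, -3), -2))*c(10) = (12*(2 - ¼*0))*(-3) = (12*(2 + 0))*(-3) = (12*2)*(-3) = 24*(-3) = -72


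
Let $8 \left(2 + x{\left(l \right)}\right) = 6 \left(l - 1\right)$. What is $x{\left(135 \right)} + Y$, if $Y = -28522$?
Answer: $- \frac{56847}{2} \approx -28424.0$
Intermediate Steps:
$x{\left(l \right)} = - \frac{11}{4} + \frac{3 l}{4}$ ($x{\left(l \right)} = -2 + \frac{6 \left(l - 1\right)}{8} = -2 + \frac{6 \left(-1 + l\right)}{8} = -2 + \frac{-6 + 6 l}{8} = -2 + \left(- \frac{3}{4} + \frac{3 l}{4}\right) = - \frac{11}{4} + \frac{3 l}{4}$)
$x{\left(135 \right)} + Y = \left(- \frac{11}{4} + \frac{3}{4} \cdot 135\right) - 28522 = \left(- \frac{11}{4} + \frac{405}{4}\right) - 28522 = \frac{197}{2} - 28522 = - \frac{56847}{2}$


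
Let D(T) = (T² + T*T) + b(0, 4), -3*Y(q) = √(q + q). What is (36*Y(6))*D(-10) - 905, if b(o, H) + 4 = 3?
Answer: -905 - 4776*√3 ≈ -9177.3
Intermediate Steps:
Y(q) = -√2*√q/3 (Y(q) = -√(q + q)/3 = -√2*√q/3)
b(o, H) = -1 (b(o, H) = -4 + 3 = -1)
D(T) = -1 + 2*T² (D(T) = (T² + T*T) - 1 = (T² + T²) - 1 = 2*T² - 1 = -1 + 2*T²)
(36*Y(6))*D(-10) - 905 = (36*(-√2*√6/3))*(-1 + 2*(-10)²) - 905 = (36*(-2*√3/3))*(-1 + 2*100) - 905 = (-24*√3)*(-1 + 200) - 905 = -24*√3*199 - 905 = -4776*√3 - 905 = -905 - 4776*√3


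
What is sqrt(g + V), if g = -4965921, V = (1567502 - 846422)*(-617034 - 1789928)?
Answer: 3*I*sqrt(192846347209) ≈ 1.3174e+6*I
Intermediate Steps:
V = -1735612158960 (V = 721080*(-2406962) = -1735612158960)
sqrt(g + V) = sqrt(-4965921 - 1735612158960) = sqrt(-1735617124881) = 3*I*sqrt(192846347209)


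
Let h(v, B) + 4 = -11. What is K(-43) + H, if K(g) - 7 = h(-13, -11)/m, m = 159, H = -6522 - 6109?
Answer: -669077/53 ≈ -12624.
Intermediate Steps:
h(v, B) = -15 (h(v, B) = -4 - 11 = -15)
H = -12631
K(g) = 366/53 (K(g) = 7 - 15/159 = 7 - 15*1/159 = 7 - 5/53 = 366/53)
K(-43) + H = 366/53 - 12631 = -669077/53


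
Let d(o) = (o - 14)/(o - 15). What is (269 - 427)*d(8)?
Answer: -948/7 ≈ -135.43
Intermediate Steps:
d(o) = (-14 + o)/(-15 + o)
(269 - 427)*d(8) = (269 - 427)*((-14 + 8)/(-15 + 8)) = -158*(-6)/(-7) = -(-158)*(-6)/7 = -158*6/7 = -948/7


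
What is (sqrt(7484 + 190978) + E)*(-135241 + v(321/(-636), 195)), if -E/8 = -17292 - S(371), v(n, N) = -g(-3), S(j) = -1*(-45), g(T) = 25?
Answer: -18760853136 - 135266*sqrt(198462) ≈ -1.8821e+10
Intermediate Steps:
S(j) = 45
v(n, N) = -25 (v(n, N) = -1*25 = -25)
E = 138696 (E = -8*(-17292 - 1*45) = -8*(-17292 - 45) = -8*(-17337) = 138696)
(sqrt(7484 + 190978) + E)*(-135241 + v(321/(-636), 195)) = (sqrt(7484 + 190978) + 138696)*(-135241 - 25) = (sqrt(198462) + 138696)*(-135266) = (138696 + sqrt(198462))*(-135266) = -18760853136 - 135266*sqrt(198462)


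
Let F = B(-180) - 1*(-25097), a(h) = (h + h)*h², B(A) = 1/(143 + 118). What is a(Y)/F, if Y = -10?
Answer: -261000/3275159 ≈ -0.079691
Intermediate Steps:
B(A) = 1/261
a(h) = 2*h³ (a(h) = (2*h)*h² = 2*h³)
F = 6550318/261 (F = 1/261 - 1*(-25097) = 1/261 + 25097 = 6550318/261 ≈ 25097.)
a(Y)/F = (2*(-10)³)/(6550318/261) = (2*(-1000))*(261/6550318) = -2000*261/6550318 = -261000/3275159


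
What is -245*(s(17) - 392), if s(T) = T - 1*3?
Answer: 92610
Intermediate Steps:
s(T) = -3 + T (s(T) = T - 3 = -3 + T)
-245*(s(17) - 392) = -245*((-3 + 17) - 392) = -245*(14 - 392) = -245*(-378) = 92610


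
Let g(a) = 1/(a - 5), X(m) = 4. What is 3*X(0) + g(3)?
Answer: 23/2 ≈ 11.500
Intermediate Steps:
g(a) = 1/(-5 + a)
3*X(0) + g(3) = 3*4 + 1/(-5 + 3) = 12 + 1/(-2) = 12 - 1/2 = 23/2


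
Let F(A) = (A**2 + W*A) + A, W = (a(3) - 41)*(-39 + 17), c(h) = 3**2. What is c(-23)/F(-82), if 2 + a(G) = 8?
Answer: -9/56498 ≈ -0.00015930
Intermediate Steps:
a(G) = 6 (a(G) = -2 + 8 = 6)
c(h) = 9
W = 770 (W = (6 - 41)*(-39 + 17) = -35*(-22) = 770)
F(A) = A**2 + 771*A (F(A) = (A**2 + 770*A) + A = A**2 + 771*A)
c(-23)/F(-82) = 9/((-82*(771 - 82))) = 9/((-82*689)) = 9/(-56498) = 9*(-1/56498) = -9/56498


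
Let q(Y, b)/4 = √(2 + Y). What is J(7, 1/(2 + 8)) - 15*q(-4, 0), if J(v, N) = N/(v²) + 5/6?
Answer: 614/735 - 60*I*√2 ≈ 0.83537 - 84.853*I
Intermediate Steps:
q(Y, b) = 4*√(2 + Y)
J(v, N) = ⅚ + N/v² (J(v, N) = N/v² + 5*(⅙) = N/v² + ⅚ = ⅚ + N/v²)
J(7, 1/(2 + 8)) - 15*q(-4, 0) = (⅚ + 1/((2 + 8)*7²)) - 60*√(2 - 4) = (⅚ + (1/49)/10) - 60*√(-2) = (⅚ + (⅒)*(1/49)) - 60*I*√2 = (⅚ + 1/490) - 60*I*√2 = 614/735 - 60*I*√2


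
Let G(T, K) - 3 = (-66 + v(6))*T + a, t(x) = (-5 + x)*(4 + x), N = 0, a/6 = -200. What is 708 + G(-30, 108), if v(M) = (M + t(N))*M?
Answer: 4011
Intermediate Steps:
a = -1200 (a = 6*(-200) = -1200)
v(M) = M*(-20 + M) (v(M) = (M + (-20 + 0² - 1*0))*M = (M + (-20 + 0 + 0))*M = (M - 20)*M = (-20 + M)*M = M*(-20 + M))
G(T, K) = -1197 - 150*T (G(T, K) = 3 + ((-66 + 6*(-20 + 6))*T - 1200) = 3 + ((-66 + 6*(-14))*T - 1200) = 3 + ((-66 - 84)*T - 1200) = 3 + (-150*T - 1200) = 3 + (-1200 - 150*T) = -1197 - 150*T)
708 + G(-30, 108) = 708 + (-1197 - 150*(-30)) = 708 + (-1197 + 4500) = 708 + 3303 = 4011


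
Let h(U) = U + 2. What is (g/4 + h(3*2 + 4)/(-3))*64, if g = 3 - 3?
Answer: -256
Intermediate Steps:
h(U) = 2 + U
g = 0
(g/4 + h(3*2 + 4)/(-3))*64 = (0/4 + (2 + (3*2 + 4))/(-3))*64 = (0*(¼) + (2 + (6 + 4))*(-⅓))*64 = (0 + (2 + 10)*(-⅓))*64 = (0 + 12*(-⅓))*64 = (0 - 4)*64 = -4*64 = -256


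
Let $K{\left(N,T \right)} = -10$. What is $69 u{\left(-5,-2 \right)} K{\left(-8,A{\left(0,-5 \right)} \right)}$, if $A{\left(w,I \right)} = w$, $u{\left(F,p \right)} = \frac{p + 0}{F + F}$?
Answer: $-138$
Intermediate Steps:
$u{\left(F,p \right)} = \frac{p}{2 F}$
$69 u{\left(-5,-2 \right)} K{\left(-8,A{\left(0,-5 \right)} \right)} = 69 \cdot \frac{1}{2} \left(-2\right) \frac{1}{-5} \left(-10\right) = 69 \cdot \frac{1}{2} \left(-2\right) \left(- \frac{1}{5}\right) \left(-10\right) = 69 \cdot \frac{1}{5} \left(-10\right) = \frac{69}{5} \left(-10\right) = -138$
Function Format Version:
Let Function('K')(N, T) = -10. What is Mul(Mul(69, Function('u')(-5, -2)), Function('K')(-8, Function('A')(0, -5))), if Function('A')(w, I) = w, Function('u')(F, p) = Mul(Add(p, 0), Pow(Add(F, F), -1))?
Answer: -138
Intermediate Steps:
Function('u')(F, p) = Mul(Rational(1, 2), p, Pow(F, -1)) (Function('u')(F, p) = Mul(p, Pow(Mul(2, F), -1)) = Mul(p, Mul(Rational(1, 2), Pow(F, -1))) = Mul(Rational(1, 2), p, Pow(F, -1)))
Mul(Mul(69, Function('u')(-5, -2)), Function('K')(-8, Function('A')(0, -5))) = Mul(Mul(69, Mul(Rational(1, 2), -2, Pow(-5, -1))), -10) = Mul(Mul(69, Mul(Rational(1, 2), -2, Rational(-1, 5))), -10) = Mul(Mul(69, Rational(1, 5)), -10) = Mul(Rational(69, 5), -10) = -138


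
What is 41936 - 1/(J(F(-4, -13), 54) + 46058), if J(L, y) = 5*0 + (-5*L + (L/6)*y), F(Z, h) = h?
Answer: 1929307615/46006 ≈ 41936.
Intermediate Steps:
J(L, y) = -5*L + L*y/6 (J(L, y) = 0 + (-5*L + (L*(⅙))*y) = 0 + (-5*L + (L/6)*y) = 0 + (-5*L + L*y/6) = -5*L + L*y/6)
41936 - 1/(J(F(-4, -13), 54) + 46058) = 41936 - 1/((⅙)*(-13)*(-30 + 54) + 46058) = 41936 - 1/((⅙)*(-13)*24 + 46058) = 41936 - 1/(-52 + 46058) = 41936 - 1/46006 = 1929307615/46006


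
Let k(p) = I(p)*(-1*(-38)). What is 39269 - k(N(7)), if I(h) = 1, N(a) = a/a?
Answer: 39231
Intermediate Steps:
N(a) = 1
k(p) = 38 (k(p) = 1*(-1*(-38)) = 1*38 = 38)
39269 - k(N(7)) = 39269 - 1*38 = 39269 - 38 = 39231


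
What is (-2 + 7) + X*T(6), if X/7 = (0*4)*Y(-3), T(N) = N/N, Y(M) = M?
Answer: 5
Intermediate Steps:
T(N) = 1
X = 0 (X = 7*((0*4)*(-3)) = 7*(0*(-3)) = 7*0 = 0)
(-2 + 7) + X*T(6) = (-2 + 7) + 0*1 = 5 + 0 = 5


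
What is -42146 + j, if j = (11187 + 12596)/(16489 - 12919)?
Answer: -8849261/210 ≈ -42139.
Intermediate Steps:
j = 1399/210 (j = 23783/3570 = 23783*(1/3570) = 1399/210 ≈ 6.6619)
-42146 + j = -42146 + 1399/210 = -8849261/210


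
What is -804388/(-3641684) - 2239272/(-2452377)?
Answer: 843948637027/744231840239 ≈ 1.1340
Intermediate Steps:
-804388/(-3641684) - 2239272/(-2452377) = -804388*(-1/3641684) - 2239272*(-1/2452377) = 201097/910421 + 746424/817459 = 843948637027/744231840239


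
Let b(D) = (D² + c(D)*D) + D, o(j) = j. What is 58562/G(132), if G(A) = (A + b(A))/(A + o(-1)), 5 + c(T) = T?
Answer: 3835811/17226 ≈ 222.68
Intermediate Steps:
c(T) = -5 + T
b(D) = D + D² + D*(-5 + D) (b(D) = (D² + (-5 + D)*D) + D = (D² + D*(-5 + D)) + D = D + D² + D*(-5 + D))
G(A) = (A + 2*A*(-2 + A))/(-1 + A) (G(A) = (A + 2*A*(-2 + A))/(A - 1) = (A + 2*A*(-2 + A))/(-1 + A))
58562/G(132) = 58562/((132*(-3 + 2*132)/(-1 + 132))) = 58562/((132*(-3 + 264)/131)) = 58562/((132*(1/131)*261)) = 58562/(34452/131) = 58562*(131/34452) = 3835811/17226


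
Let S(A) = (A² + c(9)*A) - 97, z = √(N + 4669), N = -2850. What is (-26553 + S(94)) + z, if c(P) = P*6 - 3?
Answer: -13020 + √1819 ≈ -12977.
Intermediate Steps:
z = √1819 (z = √(-2850 + 4669) = √1819 ≈ 42.650)
c(P) = -3 + 6*P (c(P) = 6*P - 3 = -3 + 6*P)
S(A) = -97 + A² + 51*A (S(A) = (A² + (-3 + 6*9)*A) - 97 = (A² + (-3 + 54)*A) - 97 = (A² + 51*A) - 97 = -97 + A² + 51*A)
(-26553 + S(94)) + z = (-26553 + (-97 + 94² + 51*94)) + √1819 = (-26553 + (-97 + 8836 + 4794)) + √1819 = (-26553 + 13533) + √1819 = -13020 + √1819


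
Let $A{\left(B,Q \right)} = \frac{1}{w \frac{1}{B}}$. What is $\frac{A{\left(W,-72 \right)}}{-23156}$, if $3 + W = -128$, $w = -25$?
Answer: $- \frac{131}{578900} \approx -0.00022629$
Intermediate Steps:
$W = -131$ ($W = -3 - 128 = -131$)
$A{\left(B,Q \right)} = - \frac{B}{25}$ ($A{\left(B,Q \right)} = \frac{1}{\left(-25\right) \frac{1}{B}} = - \frac{B}{25}$)
$\frac{A{\left(W,-72 \right)}}{-23156} = \frac{\left(- \frac{1}{25}\right) \left(-131\right)}{-23156} = \frac{131}{25} \left(- \frac{1}{23156}\right) = - \frac{131}{578900}$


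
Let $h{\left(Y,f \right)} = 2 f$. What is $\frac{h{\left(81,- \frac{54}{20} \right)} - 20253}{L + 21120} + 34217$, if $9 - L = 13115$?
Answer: $\frac{685486949}{20035} \approx 34215.0$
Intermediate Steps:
$L = -13106$ ($L = 9 - 13115 = -13106$)
$\frac{h{\left(81,- \frac{54}{20} \right)} - 20253}{L + 21120} + 34217 = \frac{2 \left(- \frac{54}{20}\right) - 20253}{-13106 + 21120} + 34217 = \frac{2 \left(\left(-54\right) \frac{1}{20}\right) - 20253}{8014} + 34217 = \left(2 \left(- \frac{27}{10}\right) - 20253\right) \frac{1}{8014} + 34217 = \left(- \frac{27}{5} - 20253\right) \frac{1}{8014} + 34217 = \left(- \frac{101292}{5}\right) \frac{1}{8014} + 34217 = - \frac{50646}{20035} + 34217 = \frac{685486949}{20035}$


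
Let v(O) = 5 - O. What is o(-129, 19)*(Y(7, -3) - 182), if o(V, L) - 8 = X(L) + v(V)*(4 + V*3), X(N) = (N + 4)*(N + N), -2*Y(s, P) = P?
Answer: 9104420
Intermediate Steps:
Y(s, P) = -P/2
X(N) = 2*N*(4 + N) (X(N) = (4 + N)*(2*N) = 2*N*(4 + N))
o(V, L) = 8 + (4 + 3*V)*(5 - V) + 2*L*(4 + L) (o(V, L) = 8 + (2*L*(4 + L) + (5 - V)*(4 + V*3)) = 8 + (2*L*(4 + L) + (5 - V)*(4 + 3*V)) = 8 + (2*L*(4 + L) + (4 + 3*V)*(5 - V)) = 8 + ((4 + 3*V)*(5 - V) + 2*L*(4 + L)) = 8 + (4 + 3*V)*(5 - V) + 2*L*(4 + L))
o(-129, 19)*(Y(7, -3) - 182) = (28 - 4*(-129) - 3*(-129)*(-5 - 129) + 2*19*(4 + 19))*(-1/2*(-3) - 182) = (28 + 516 - 3*(-129)*(-134) + 2*19*23)*(3/2 - 182) = (28 + 516 - 51858 + 874)*(-361/2) = -50440*(-361/2) = 9104420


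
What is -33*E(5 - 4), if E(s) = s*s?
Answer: -33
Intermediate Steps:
E(s) = s**2
-33*E(5 - 4) = -33*(5 - 4)**2 = -33*1**2 = -33*1 = -33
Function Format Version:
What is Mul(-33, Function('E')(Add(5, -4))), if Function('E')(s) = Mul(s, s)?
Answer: -33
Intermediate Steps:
Function('E')(s) = Pow(s, 2)
Mul(-33, Function('E')(Add(5, -4))) = Mul(-33, Pow(Add(5, -4), 2)) = Mul(-33, Pow(1, 2)) = Mul(-33, 1) = -33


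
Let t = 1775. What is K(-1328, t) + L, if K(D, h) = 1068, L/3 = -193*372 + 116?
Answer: -213972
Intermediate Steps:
L = -215040 (L = 3*(-193*372 + 116) = 3*(-71796 + 116) = 3*(-71680) = -215040)
K(-1328, t) + L = 1068 - 215040 = -213972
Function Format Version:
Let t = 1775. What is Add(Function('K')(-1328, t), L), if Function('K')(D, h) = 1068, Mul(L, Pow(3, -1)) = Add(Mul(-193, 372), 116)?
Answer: -213972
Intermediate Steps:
L = -215040 (L = Mul(3, Add(Mul(-193, 372), 116)) = Mul(3, Add(-71796, 116)) = Mul(3, -71680) = -215040)
Add(Function('K')(-1328, t), L) = Add(1068, -215040) = -213972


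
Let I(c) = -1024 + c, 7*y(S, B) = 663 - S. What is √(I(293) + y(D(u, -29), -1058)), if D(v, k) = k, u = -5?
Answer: 5*I*√1239/7 ≈ 25.142*I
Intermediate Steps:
y(S, B) = 663/7 - S/7 (y(S, B) = (663 - S)/7 = 663/7 - S/7)
√(I(293) + y(D(u, -29), -1058)) = √((-1024 + 293) + (663/7 - ⅐*(-29))) = √(-731 + (663/7 + 29/7)) = √(-731 + 692/7) = √(-4425/7) = 5*I*√1239/7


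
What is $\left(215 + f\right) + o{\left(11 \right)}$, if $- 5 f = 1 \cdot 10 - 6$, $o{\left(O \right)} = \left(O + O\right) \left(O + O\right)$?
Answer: $\frac{3491}{5} \approx 698.2$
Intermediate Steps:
$o{\left(O \right)} = 4 O^{2}$ ($o{\left(O \right)} = 2 O 2 O = 4 O^{2}$)
$f = - \frac{4}{5}$ ($f = - \frac{1 \cdot 10 - 6}{5} = - \frac{10 - 6}{5} = \left(- \frac{1}{5}\right) 4 = - \frac{4}{5} \approx -0.8$)
$\left(215 + f\right) + o{\left(11 \right)} = \left(215 - \frac{4}{5}\right) + 4 \cdot 11^{2} = \frac{1071}{5} + 4 \cdot 121 = \frac{1071}{5} + 484 = \frac{3491}{5}$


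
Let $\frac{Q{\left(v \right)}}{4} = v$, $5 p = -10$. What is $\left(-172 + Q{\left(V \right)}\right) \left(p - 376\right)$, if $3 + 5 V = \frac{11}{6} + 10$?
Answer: $\frac{311724}{5} \approx 62345.0$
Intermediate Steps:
$p = -2$ ($p = \frac{1}{5} \left(-10\right) = -2$)
$V = \frac{53}{30}$ ($V = - \frac{3}{5} + \frac{\frac{11}{6} + 10}{5} = - \frac{3}{5} + \frac{1}{5} \cdot \frac{71}{6} = - \frac{3}{5} + \frac{71}{30} = \frac{53}{30} \approx 1.7667$)
$Q{\left(v \right)} = 4 v$
$\left(-172 + Q{\left(V \right)}\right) \left(p - 376\right) = \left(-172 + 4 \cdot \frac{53}{30}\right) \left(-2 - 376\right) = \left(-172 + \frac{106}{15}\right) \left(-378\right) = \left(- \frac{2474}{15}\right) \left(-378\right) = \frac{311724}{5}$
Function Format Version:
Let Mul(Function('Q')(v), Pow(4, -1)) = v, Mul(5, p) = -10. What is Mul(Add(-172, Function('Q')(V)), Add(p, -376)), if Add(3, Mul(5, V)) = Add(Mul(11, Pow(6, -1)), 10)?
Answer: Rational(311724, 5) ≈ 62345.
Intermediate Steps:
p = -2 (p = Mul(Rational(1, 5), -10) = -2)
V = Rational(53, 30) (V = Add(Rational(-3, 5), Mul(Rational(1, 5), Add(Mul(11, Pow(6, -1)), 10))) = Add(Rational(-3, 5), Mul(Rational(1, 5), Add(Mul(11, Rational(1, 6)), 10))) = Add(Rational(-3, 5), Mul(Rational(1, 5), Add(Rational(11, 6), 10))) = Add(Rational(-3, 5), Mul(Rational(1, 5), Rational(71, 6))) = Add(Rational(-3, 5), Rational(71, 30)) = Rational(53, 30) ≈ 1.7667)
Function('Q')(v) = Mul(4, v)
Mul(Add(-172, Function('Q')(V)), Add(p, -376)) = Mul(Add(-172, Mul(4, Rational(53, 30))), Add(-2, -376)) = Mul(Add(-172, Rational(106, 15)), -378) = Mul(Rational(-2474, 15), -378) = Rational(311724, 5)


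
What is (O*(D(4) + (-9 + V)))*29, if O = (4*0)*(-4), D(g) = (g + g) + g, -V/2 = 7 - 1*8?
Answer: 0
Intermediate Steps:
V = 2 (V = -2*(7 - 1*8) = -2*(7 - 8) = -2*(-1) = 2)
D(g) = 3*g (D(g) = 2*g + g = 3*g)
O = 0 (O = 0*(-4) = 0)
(O*(D(4) + (-9 + V)))*29 = (0*(3*4 + (-9 + 2)))*29 = (0*(12 - 7))*29 = (0*5)*29 = 0*29 = 0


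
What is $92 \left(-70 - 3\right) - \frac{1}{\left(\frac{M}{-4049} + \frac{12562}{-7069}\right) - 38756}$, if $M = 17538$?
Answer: $- \frac{7451159105343955}{1109463837696} \approx -6716.0$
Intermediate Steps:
$92 \left(-70 - 3\right) - \frac{1}{\left(\frac{M}{-4049} + \frac{12562}{-7069}\right) - 38756} = 92 \left(-70 - 3\right) - \frac{1}{\left(\frac{17538}{-4049} + \frac{12562}{-7069}\right) - 38756} = 92 \left(-73\right) - \frac{1}{\left(17538 \left(- \frac{1}{4049}\right) + 12562 \left(- \frac{1}{7069}\right)\right) - 38756} = -6716 - \frac{1}{\left(- \frac{17538}{4049} - \frac{12562}{7069}\right) - 38756} = -6716 - \frac{1}{- \frac{174839660}{28622381} - 38756} = -6716 - \frac{1}{- \frac{1109463837696}{28622381}} = -6716 - - \frac{28622381}{1109463837696} = -6716 + \frac{28622381}{1109463837696} = - \frac{7451159105343955}{1109463837696}$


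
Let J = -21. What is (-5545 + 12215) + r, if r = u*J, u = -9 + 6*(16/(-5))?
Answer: 36311/5 ≈ 7262.2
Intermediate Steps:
u = -141/5 (u = -9 + 6*(16*(-1/5)) = -9 + 6*(-16/5) = -9 - 96/5 = -141/5 ≈ -28.200)
r = 2961/5 (r = -141/5*(-21) = 2961/5 ≈ 592.20)
(-5545 + 12215) + r = (-5545 + 12215) + 2961/5 = 6670 + 2961/5 = 36311/5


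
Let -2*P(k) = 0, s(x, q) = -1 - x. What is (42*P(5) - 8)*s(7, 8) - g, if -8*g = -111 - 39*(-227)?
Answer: 4627/4 ≈ 1156.8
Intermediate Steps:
P(k) = 0 (P(k) = -½*0 = 0)
g = -4371/4 (g = -(-111 - 39*(-227))/8 = -(-111 + 8853)/8 = -⅛*8742 = -4371/4 ≈ -1092.8)
(42*P(5) - 8)*s(7, 8) - g = (42*0 - 8)*(-1 - 1*7) - 1*(-4371/4) = (0 - 8)*(-1 - 7) + 4371/4 = -8*(-8) + 4371/4 = 64 + 4371/4 = 4627/4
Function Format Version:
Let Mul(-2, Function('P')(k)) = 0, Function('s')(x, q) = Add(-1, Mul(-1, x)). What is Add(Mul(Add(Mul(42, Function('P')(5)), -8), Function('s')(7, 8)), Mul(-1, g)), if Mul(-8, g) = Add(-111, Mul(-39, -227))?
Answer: Rational(4627, 4) ≈ 1156.8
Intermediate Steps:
Function('P')(k) = 0 (Function('P')(k) = Mul(Rational(-1, 2), 0) = 0)
g = Rational(-4371, 4) (g = Mul(Rational(-1, 8), Add(-111, Mul(-39, -227))) = Mul(Rational(-1, 8), Add(-111, 8853)) = Mul(Rational(-1, 8), 8742) = Rational(-4371, 4) ≈ -1092.8)
Add(Mul(Add(Mul(42, Function('P')(5)), -8), Function('s')(7, 8)), Mul(-1, g)) = Add(Mul(Add(Mul(42, 0), -8), Add(-1, Mul(-1, 7))), Mul(-1, Rational(-4371, 4))) = Add(Mul(Add(0, -8), Add(-1, -7)), Rational(4371, 4)) = Add(Mul(-8, -8), Rational(4371, 4)) = Add(64, Rational(4371, 4)) = Rational(4627, 4)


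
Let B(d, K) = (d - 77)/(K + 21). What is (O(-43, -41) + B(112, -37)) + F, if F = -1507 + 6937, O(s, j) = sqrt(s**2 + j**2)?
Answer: 86845/16 + sqrt(3530) ≈ 5487.2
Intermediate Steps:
B(d, K) = (-77 + d)/(21 + K)
O(s, j) = sqrt(j**2 + s**2)
F = 5430
(O(-43, -41) + B(112, -37)) + F = (sqrt((-41)**2 + (-43)**2) + (-77 + 112)/(21 - 37)) + 5430 = (sqrt(1681 + 1849) + 35/(-16)) + 5430 = (sqrt(3530) - 1/16*35) + 5430 = (sqrt(3530) - 35/16) + 5430 = (-35/16 + sqrt(3530)) + 5430 = 86845/16 + sqrt(3530)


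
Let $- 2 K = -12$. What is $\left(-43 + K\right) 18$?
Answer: $-666$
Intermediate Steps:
$K = 6$ ($K = \left(- \frac{1}{2}\right) \left(-12\right) = 6$)
$\left(-43 + K\right) 18 = \left(-43 + 6\right) 18 = \left(-37\right) 18 = -666$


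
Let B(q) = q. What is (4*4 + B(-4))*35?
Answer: 420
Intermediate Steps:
(4*4 + B(-4))*35 = (4*4 - 4)*35 = (16 - 4)*35 = 12*35 = 420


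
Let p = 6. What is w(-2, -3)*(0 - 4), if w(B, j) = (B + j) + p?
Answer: -4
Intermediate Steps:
w(B, j) = 6 + B + j (w(B, j) = (B + j) + 6 = 6 + B + j)
w(-2, -3)*(0 - 4) = (6 - 2 - 3)*(0 - 4) = 1*(-4) = -4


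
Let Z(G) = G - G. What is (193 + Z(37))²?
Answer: 37249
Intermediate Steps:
Z(G) = 0
(193 + Z(37))² = (193 + 0)² = 193² = 37249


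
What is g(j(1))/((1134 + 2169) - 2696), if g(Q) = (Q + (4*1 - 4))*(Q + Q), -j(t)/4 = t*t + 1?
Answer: 128/607 ≈ 0.21087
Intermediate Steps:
j(t) = -4 - 4*t² (j(t) = -4*(t*t + 1) = -4*(t² + 1) = -4*(1 + t²) = -4 - 4*t²)
g(Q) = 2*Q² (g(Q) = (Q + (4 - 4))*(2*Q) = (Q + 0)*(2*Q) = Q*(2*Q) = 2*Q²)
g(j(1))/((1134 + 2169) - 2696) = (2*(-4 - 4*1²)²)/((1134 + 2169) - 2696) = (2*(-4 - 4*1)²)/(3303 - 2696) = (2*(-4 - 4)²)/607 = (2*(-8)²)*(1/607) = (2*64)*(1/607) = 128*(1/607) = 128/607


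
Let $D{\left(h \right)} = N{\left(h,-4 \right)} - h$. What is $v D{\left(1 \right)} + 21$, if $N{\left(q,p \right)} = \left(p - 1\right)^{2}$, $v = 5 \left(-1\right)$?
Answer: $-99$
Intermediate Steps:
$v = -5$
$N{\left(q,p \right)} = \left(-1 + p\right)^{2}$
$D{\left(h \right)} = 25 - h$ ($D{\left(h \right)} = \left(-1 - 4\right)^{2} - h = \left(-5\right)^{2} - h = 25 - h$)
$v D{\left(1 \right)} + 21 = - 5 \left(25 - 1\right) + 21 = \left(-5\right) 24 + 21 = -120 + 21 = -99$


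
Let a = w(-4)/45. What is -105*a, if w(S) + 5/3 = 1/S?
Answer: 161/36 ≈ 4.4722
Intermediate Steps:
w(S) = -5/3 + 1/S
a = -23/540 (a = (-5/3 + 1/(-4))/45 = (-5/3 - ¼)*(1/45) = -23/12*1/45 = -23/540 ≈ -0.042593)
-105*a = -105*(-23/540) = 161/36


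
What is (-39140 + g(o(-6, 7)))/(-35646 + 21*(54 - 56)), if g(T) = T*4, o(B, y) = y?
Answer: 4889/4461 ≈ 1.0959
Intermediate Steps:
g(T) = 4*T
(-39140 + g(o(-6, 7)))/(-35646 + 21*(54 - 56)) = (-39140 + 4*7)/(-35646 + 21*(54 - 56)) = (-39140 + 28)/(-35646 + 21*(-2)) = -39112/(-35646 - 42) = -39112/(-35688) = -39112*(-1/35688) = 4889/4461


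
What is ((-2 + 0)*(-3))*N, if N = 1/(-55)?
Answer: -6/55 ≈ -0.10909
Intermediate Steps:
N = -1/55 ≈ -0.018182
((-2 + 0)*(-3))*N = ((-2 + 0)*(-3))*(-1/55) = -2*(-3)*(-1/55) = 6*(-1/55) = -6/55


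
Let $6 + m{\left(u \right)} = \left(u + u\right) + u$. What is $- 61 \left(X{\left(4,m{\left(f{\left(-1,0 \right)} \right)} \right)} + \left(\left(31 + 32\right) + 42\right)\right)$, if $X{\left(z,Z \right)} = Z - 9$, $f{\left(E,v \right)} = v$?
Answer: $-5490$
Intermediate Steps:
$m{\left(u \right)} = -6 + 3 u$ ($m{\left(u \right)} = -6 + \left(\left(u + u\right) + u\right) = -6 + \left(2 u + u\right) = -6 + 3 u$)
$X{\left(z,Z \right)} = -9 + Z$ ($X{\left(z,Z \right)} = Z - 9 = -9 + Z$)
$- 61 \left(X{\left(4,m{\left(f{\left(-1,0 \right)} \right)} \right)} + \left(\left(31 + 32\right) + 42\right)\right) = - 61 \left(\left(-9 + \left(-6 + 3 \cdot 0\right)\right) + \left(\left(31 + 32\right) + 42\right)\right) = - 61 \left(\left(-9 + \left(-6 + 0\right)\right) + \left(63 + 42\right)\right) = - 61 \left(\left(-9 - 6\right) + 105\right) = - 61 \left(-15 + 105\right) = \left(-61\right) 90 = -5490$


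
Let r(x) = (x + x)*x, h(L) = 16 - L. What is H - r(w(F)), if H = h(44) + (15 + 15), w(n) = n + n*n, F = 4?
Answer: -798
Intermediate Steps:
w(n) = n + n²
H = 2 (H = (16 - 1*44) + (15 + 15) = (16 - 44) + 30 = -28 + 30 = 2)
r(x) = 2*x² (r(x) = (2*x)*x = 2*x²)
H - r(w(F)) = 2 - 2*(4*(1 + 4))² = 2 - 2*(4*5)² = 2 - 2*20² = 2 - 2*400 = 2 - 1*800 = 2 - 800 = -798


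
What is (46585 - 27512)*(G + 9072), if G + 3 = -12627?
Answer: -67861734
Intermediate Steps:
G = -12630 (G = -3 - 12627 = -12630)
(46585 - 27512)*(G + 9072) = (46585 - 27512)*(-12630 + 9072) = 19073*(-3558) = -67861734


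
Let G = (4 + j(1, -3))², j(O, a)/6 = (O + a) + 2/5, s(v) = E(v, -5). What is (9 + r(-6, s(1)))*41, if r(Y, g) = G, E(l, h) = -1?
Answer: 41369/25 ≈ 1654.8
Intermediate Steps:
s(v) = -1
j(O, a) = 12/5 + 6*O + 6*a (j(O, a) = 6*((O + a) + 2/5) = 6*((O + a) + 2*(⅕)) = 6*((O + a) + ⅖) = 6*(⅖ + O + a) = 12/5 + 6*O + 6*a)
G = 784/25 (G = (4 + (12/5 + 6*1 + 6*(-3)))² = (4 + (12/5 + 6 - 18))² = (4 - 48/5)² = (-28/5)² = 784/25 ≈ 31.360)
r(Y, g) = 784/25
(9 + r(-6, s(1)))*41 = (9 + 784/25)*41 = (1009/25)*41 = 41369/25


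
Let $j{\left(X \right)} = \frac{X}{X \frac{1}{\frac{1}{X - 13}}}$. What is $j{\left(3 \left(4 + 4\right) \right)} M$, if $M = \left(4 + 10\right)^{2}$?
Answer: $\frac{196}{11} \approx 17.818$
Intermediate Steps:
$j{\left(X \right)} = \frac{1}{-13 + X}$ ($j{\left(X \right)} = \frac{X}{X \frac{1}{\frac{1}{-13 + X}}} = \frac{X}{X \left(-13 + X\right)} = X \frac{1}{X \left(-13 + X\right)} = \frac{1}{-13 + X}$)
$M = 196$ ($M = 14^{2} = 196$)
$j{\left(3 \left(4 + 4\right) \right)} M = \frac{1}{-13 + 3 \left(4 + 4\right)} 196 = \frac{1}{-13 + 3 \cdot 8} \cdot 196 = \frac{1}{-13 + 24} \cdot 196 = \frac{1}{11} \cdot 196 = \frac{196}{11}$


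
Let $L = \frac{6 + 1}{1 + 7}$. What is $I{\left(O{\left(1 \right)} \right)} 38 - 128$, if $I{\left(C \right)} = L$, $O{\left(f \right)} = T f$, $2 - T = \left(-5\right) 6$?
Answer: $- \frac{379}{4} \approx -94.75$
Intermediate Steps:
$T = 32$ ($T = 2 - \left(-5\right) 6 = 2 - -30 = 2 + 30 = 32$)
$L = \frac{7}{8} \approx 0.875$
$O{\left(f \right)} = 32 f$
$I{\left(C \right)} = \frac{7}{8}$
$I{\left(O{\left(1 \right)} \right)} 38 - 128 = \frac{7}{8} \cdot 38 - 128 = \frac{133}{4} - 128 = - \frac{379}{4}$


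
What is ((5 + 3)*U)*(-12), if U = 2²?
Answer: -384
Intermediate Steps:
U = 4
((5 + 3)*U)*(-12) = ((5 + 3)*4)*(-12) = (8*4)*(-12) = 32*(-12) = -384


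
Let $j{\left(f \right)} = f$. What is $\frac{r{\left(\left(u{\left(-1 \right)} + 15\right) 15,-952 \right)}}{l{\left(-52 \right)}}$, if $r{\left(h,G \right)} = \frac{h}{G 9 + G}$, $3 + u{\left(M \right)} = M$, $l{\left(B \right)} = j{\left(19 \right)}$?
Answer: $- \frac{33}{36176} \approx -0.00091221$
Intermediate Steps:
$l{\left(B \right)} = 19$
$u{\left(M \right)} = -3 + M$
$r{\left(h,G \right)} = \frac{h}{10 G}$ ($r{\left(h,G \right)} = \frac{h}{9 G + G} = \frac{h}{10 G}$)
$\frac{r{\left(\left(u{\left(-1 \right)} + 15\right) 15,-952 \right)}}{l{\left(-52 \right)}} = \frac{\frac{1}{10} \left(\left(-3 - 1\right) + 15\right) 15 \frac{1}{-952}}{19} = \frac{1}{10} \left(-4 + 15\right) 15 \left(- \frac{1}{952}\right) \frac{1}{19} = \frac{1}{10} \cdot 11 \cdot 15 \left(- \frac{1}{952}\right) \frac{1}{19} = \frac{1}{10} \cdot 165 \left(- \frac{1}{952}\right) \frac{1}{19} = \left(- \frac{33}{1904}\right) \frac{1}{19} = - \frac{33}{36176}$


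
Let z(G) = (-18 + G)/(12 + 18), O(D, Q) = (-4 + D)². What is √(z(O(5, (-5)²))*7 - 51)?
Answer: I*√49470/30 ≈ 7.4139*I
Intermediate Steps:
z(G) = -⅗ + G/30 (z(G) = (-18 + G)/30 = (-18 + G)*(1/30) = -⅗ + G/30)
√(z(O(5, (-5)²))*7 - 51) = √((-⅗ + (-4 + 5)²/30)*7 - 51) = √((-⅗ + (1/30)*1²)*7 - 51) = √((-⅗ + (1/30)*1)*7 - 51) = √((-⅗ + 1/30)*7 - 51) = √(-17/30*7 - 51) = √(-119/30 - 51) = √(-1649/30) = I*√49470/30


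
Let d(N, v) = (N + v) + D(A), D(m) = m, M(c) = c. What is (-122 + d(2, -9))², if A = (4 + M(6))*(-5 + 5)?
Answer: 16641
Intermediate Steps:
A = 0 (A = (4 + 6)*(-5 + 5) = 10*0 = 0)
d(N, v) = N + v (d(N, v) = (N + v) + 0 = N + v)
(-122 + d(2, -9))² = (-122 + (2 - 9))² = (-122 - 7)² = (-129)² = 16641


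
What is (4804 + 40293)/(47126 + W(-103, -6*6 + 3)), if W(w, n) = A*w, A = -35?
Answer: 45097/50731 ≈ 0.88894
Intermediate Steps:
W(w, n) = -35*w
(4804 + 40293)/(47126 + W(-103, -6*6 + 3)) = (4804 + 40293)/(47126 - 35*(-103)) = 45097/(47126 + 3605) = 45097/50731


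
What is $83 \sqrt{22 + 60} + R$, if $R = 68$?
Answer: $68 + 83 \sqrt{82} \approx 819.6$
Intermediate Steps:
$83 \sqrt{22 + 60} + R = 83 \sqrt{22 + 60} + 68 = 83 \sqrt{82} + 68 = 68 + 83 \sqrt{82}$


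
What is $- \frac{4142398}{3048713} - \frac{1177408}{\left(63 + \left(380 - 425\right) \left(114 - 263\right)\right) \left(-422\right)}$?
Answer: $- \frac{257547102572}{272106781389} \approx -0.94649$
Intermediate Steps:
$- \frac{4142398}{3048713} - \frac{1177408}{\left(63 + \left(380 - 425\right) \left(114 - 263\right)\right) \left(-422\right)} = \left(-4142398\right) \frac{1}{3048713} - \frac{1177408}{\left(63 - -6705\right) \left(-422\right)} = - \frac{4142398}{3048713} - \frac{1177408}{\left(63 + 6705\right) \left(-422\right)} = - \frac{4142398}{3048713} - \frac{1177408}{6768 \left(-422\right)} = - \frac{4142398}{3048713} - \frac{1177408}{-2856096} = - \frac{4142398}{3048713} - - \frac{36794}{89253} = - \frac{4142398}{3048713} + \frac{36794}{89253} = - \frac{257547102572}{272106781389}$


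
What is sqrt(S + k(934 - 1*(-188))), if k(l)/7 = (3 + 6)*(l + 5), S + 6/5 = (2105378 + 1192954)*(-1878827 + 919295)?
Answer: I*sqrt(79121375740605)/5 ≈ 1.779e+6*I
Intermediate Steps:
S = -15824275503126/5 (S = -6/5 + (2105378 + 1192954)*(-1878827 + 919295) = -6/5 + 3298332*(-959532) = -6/5 - 3164855100624 = -15824275503126/5 ≈ -3.1649e+12)
k(l) = 315 + 63*l (k(l) = 7*((3 + 6)*(l + 5)) = 7*(9*(5 + l)) = 7*(45 + 9*l) = 315 + 63*l)
sqrt(S + k(934 - 1*(-188))) = sqrt(-15824275503126/5 + (315 + 63*(934 - 1*(-188)))) = sqrt(-15824275503126/5 + (315 + 63*(934 + 188))) = sqrt(-15824275503126/5 + (315 + 63*1122)) = sqrt(-15824275503126/5 + (315 + 70686)) = sqrt(-15824275503126/5 + 71001) = sqrt(-15824275148121/5) = I*sqrt(79121375740605)/5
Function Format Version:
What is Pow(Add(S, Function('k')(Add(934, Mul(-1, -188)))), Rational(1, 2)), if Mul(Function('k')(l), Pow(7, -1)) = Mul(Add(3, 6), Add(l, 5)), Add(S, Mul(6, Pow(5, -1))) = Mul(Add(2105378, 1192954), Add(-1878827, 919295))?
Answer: Mul(Rational(1, 5), I, Pow(79121375740605, Rational(1, 2))) ≈ Mul(1.7790e+6, I)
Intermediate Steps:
S = Rational(-15824275503126, 5) (S = Add(Rational(-6, 5), Mul(Add(2105378, 1192954), Add(-1878827, 919295))) = Add(Rational(-6, 5), Mul(3298332, -959532)) = Add(Rational(-6, 5), -3164855100624) = Rational(-15824275503126, 5) ≈ -3.1649e+12)
Function('k')(l) = Add(315, Mul(63, l)) (Function('k')(l) = Mul(7, Mul(Add(3, 6), Add(l, 5))) = Mul(7, Mul(9, Add(5, l))) = Mul(7, Add(45, Mul(9, l))) = Add(315, Mul(63, l)))
Pow(Add(S, Function('k')(Add(934, Mul(-1, -188)))), Rational(1, 2)) = Pow(Add(Rational(-15824275503126, 5), Add(315, Mul(63, Add(934, Mul(-1, -188))))), Rational(1, 2)) = Pow(Add(Rational(-15824275503126, 5), Add(315, Mul(63, Add(934, 188)))), Rational(1, 2)) = Pow(Add(Rational(-15824275503126, 5), Add(315, Mul(63, 1122))), Rational(1, 2)) = Pow(Add(Rational(-15824275503126, 5), Add(315, 70686)), Rational(1, 2)) = Pow(Add(Rational(-15824275503126, 5), 71001), Rational(1, 2)) = Pow(Rational(-15824275148121, 5), Rational(1, 2)) = Mul(Rational(1, 5), I, Pow(79121375740605, Rational(1, 2)))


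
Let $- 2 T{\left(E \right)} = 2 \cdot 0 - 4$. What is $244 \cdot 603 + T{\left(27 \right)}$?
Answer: $147134$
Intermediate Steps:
$T{\left(E \right)} = 2$ ($T{\left(E \right)} = - \frac{2 \cdot 0 - 4}{2} = - \frac{0 - 4}{2} = \left(- \frac{1}{2}\right) \left(-4\right) = 2$)
$244 \cdot 603 + T{\left(27 \right)} = 244 \cdot 603 + 2 = 147132 + 2 = 147134$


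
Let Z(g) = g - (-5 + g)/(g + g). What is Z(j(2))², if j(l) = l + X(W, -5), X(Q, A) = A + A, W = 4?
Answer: 19881/256 ≈ 77.660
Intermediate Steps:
X(Q, A) = 2*A
j(l) = -10 + l (j(l) = l + 2*(-5) = l - 10 = -10 + l)
Z(g) = g - (-5 + g)/(2*g)
Z(j(2))² = (-½ + (-10 + 2) + 5/(2*(-10 + 2)))² = (-½ - 8 + (5/2)/(-8))² = (-½ - 8 + (5/2)*(-⅛))² = (-½ - 8 - 5/16)² = (-141/16)² = 19881/256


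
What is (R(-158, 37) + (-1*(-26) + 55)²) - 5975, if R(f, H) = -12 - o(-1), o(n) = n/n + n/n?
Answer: 572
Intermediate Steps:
o(n) = 2 (o(n) = 1 + 1 = 2)
R(f, H) = -14 (R(f, H) = -12 - 1*2 = -12 - 2 = -14)
(R(-158, 37) + (-1*(-26) + 55)²) - 5975 = (-14 + (-1*(-26) + 55)²) - 5975 = (-14 + (26 + 55)²) - 5975 = (-14 + 81²) - 5975 = (-14 + 6561) - 5975 = 6547 - 5975 = 572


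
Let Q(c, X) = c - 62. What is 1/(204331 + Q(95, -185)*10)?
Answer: 1/204661 ≈ 4.8861e-6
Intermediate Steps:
Q(c, X) = -62 + c
1/(204331 + Q(95, -185)*10) = 1/(204331 + (-62 + 95)*10) = 1/(204331 + 33*10) = 1/(204331 + 330) = 1/204661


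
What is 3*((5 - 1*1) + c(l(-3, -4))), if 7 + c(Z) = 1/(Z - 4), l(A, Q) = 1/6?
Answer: -225/23 ≈ -9.7826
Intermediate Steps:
l(A, Q) = ⅙ (l(A, Q) = 1*(⅙) = ⅙)
c(Z) = -7 + 1/(-4 + Z) (c(Z) = -7 + 1/(Z - 4) = -7 + 1/(-4 + Z))
3*((5 - 1*1) + c(l(-3, -4))) = 3*((5 - 1*1) + (29 - 7*⅙)/(-4 + ⅙)) = 3*((5 - 1) + (29 - 7/6)/(-23/6)) = 3*(4 - 6/23*167/6) = 3*(4 - 167/23) = 3*(-75/23) = -225/23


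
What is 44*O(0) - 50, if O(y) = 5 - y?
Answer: 170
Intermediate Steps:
44*O(0) - 50 = 44*(5 - 1*0) - 50 = 44*(5 + 0) - 50 = 44*5 - 50 = 220 - 50 = 170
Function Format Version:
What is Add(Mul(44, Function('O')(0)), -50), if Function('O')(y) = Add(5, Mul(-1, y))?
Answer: 170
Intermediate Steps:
Add(Mul(44, Function('O')(0)), -50) = Add(Mul(44, Add(5, Mul(-1, 0))), -50) = Add(Mul(44, Add(5, 0)), -50) = Add(Mul(44, 5), -50) = Add(220, -50) = 170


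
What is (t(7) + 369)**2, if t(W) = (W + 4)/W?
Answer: 6728836/49 ≈ 1.3732e+5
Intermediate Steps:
t(W) = (4 + W)/W
(t(7) + 369)**2 = ((4 + 7)/7 + 369)**2 = ((1/7)*11 + 369)**2 = (11/7 + 369)**2 = (2594/7)**2 = 6728836/49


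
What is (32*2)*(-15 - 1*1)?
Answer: -1024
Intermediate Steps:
(32*2)*(-15 - 1*1) = 64*(-15 - 1) = 64*(-16) = -1024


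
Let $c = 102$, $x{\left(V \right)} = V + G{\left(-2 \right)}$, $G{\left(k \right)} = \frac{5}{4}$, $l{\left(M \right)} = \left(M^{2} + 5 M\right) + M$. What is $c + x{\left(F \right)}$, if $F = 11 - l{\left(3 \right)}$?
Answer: $\frac{349}{4} \approx 87.25$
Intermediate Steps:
$l{\left(M \right)} = M^{2} + 6 M$
$G{\left(k \right)} = \frac{5}{4}$ ($G{\left(k \right)} = 5 \cdot \frac{1}{4} = \frac{5}{4}$)
$F = -16$ ($F = 11 - 3 \left(6 + 3\right) = 11 - 3 \cdot 9 = 11 - 27 = -16$)
$x{\left(V \right)} = \frac{5}{4} + V$ ($x{\left(V \right)} = V + \frac{5}{4} = \frac{5}{4} + V$)
$c + x{\left(F \right)} = 102 + \left(\frac{5}{4} - 16\right) = 102 - \frac{59}{4} = \frac{349}{4}$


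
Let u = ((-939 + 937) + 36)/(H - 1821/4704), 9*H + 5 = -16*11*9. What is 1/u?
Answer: -2497015/479808 ≈ -5.2042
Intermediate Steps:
H = -1589/9 (H = -5/9 + (-16*11*9)/9 = -5/9 + (-176*9)/9 = -5/9 + (⅑)*(-1584) = -5/9 - 176 = -1589/9 ≈ -176.56)
u = -479808/2497015 (u = ((-939 + 937) + 36)/(-1589/9 - 1821/4704) = (-2 + 36)/(-1589/9 - 1821*1/4704) = 34/(-1589/9 - 607/1568) = 34/(-2497015/14112) = 34*(-14112/2497015) = -479808/2497015 ≈ -0.19215)
1/u = 1/(-479808/2497015) = -2497015/479808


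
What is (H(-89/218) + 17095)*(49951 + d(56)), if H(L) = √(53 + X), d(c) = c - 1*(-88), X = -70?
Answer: 856374025 + 50095*I*√17 ≈ 8.5637e+8 + 2.0655e+5*I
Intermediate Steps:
d(c) = 88 + c (d(c) = c + 88 = 88 + c)
H(L) = I*√17 (H(L) = √(53 - 70) = √(-17) = I*√17)
(H(-89/218) + 17095)*(49951 + d(56)) = (I*√17 + 17095)*(49951 + (88 + 56)) = (17095 + I*√17)*(49951 + 144) = (17095 + I*√17)*50095 = 856374025 + 50095*I*√17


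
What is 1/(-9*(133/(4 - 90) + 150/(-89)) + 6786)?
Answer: 7654/52162677 ≈ 0.00014673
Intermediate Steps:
1/(-9*(133/(4 - 90) + 150/(-89)) + 6786) = 1/(-9*(133/(-86) + 150*(-1/89)) + 6786) = 1/(-9*(133*(-1/86) - 150/89) + 6786) = 1/(-9*(-133/86 - 150/89) + 6786) = 1/(-9*(-24737/7654) + 6786) = 1/(222633/7654 + 6786) = 1/(52162677/7654) = 7654/52162677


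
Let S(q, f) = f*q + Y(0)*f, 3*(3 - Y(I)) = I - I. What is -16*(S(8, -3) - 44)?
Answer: 1232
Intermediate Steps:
Y(I) = 3 (Y(I) = 3 - (I - I)/3 = 3 - 1/3*0 = 3 + 0 = 3)
S(q, f) = 3*f + f*q (S(q, f) = f*q + 3*f = 3*f + f*q)
-16*(S(8, -3) - 44) = -16*(-3*(3 + 8) - 44) = -16*(-3*11 - 44) = -16*(-33 - 44) = -16*(-77) = 1232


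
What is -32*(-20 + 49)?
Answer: -928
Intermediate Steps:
-32*(-20 + 49) = -32*29 = -928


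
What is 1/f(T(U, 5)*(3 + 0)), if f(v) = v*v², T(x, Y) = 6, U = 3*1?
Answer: 1/5832 ≈ 0.00017147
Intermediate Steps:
U = 3
f(v) = v³
1/f(T(U, 5)*(3 + 0)) = 1/((6*(3 + 0))³) = 1/((6*3)³) = 1/(18³) = 1/5832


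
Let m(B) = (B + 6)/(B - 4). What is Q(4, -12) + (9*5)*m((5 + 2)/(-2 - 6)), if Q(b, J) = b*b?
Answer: -407/13 ≈ -31.308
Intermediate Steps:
Q(b, J) = b**2
m(B) = (6 + B)/(-4 + B)
Q(4, -12) + (9*5)*m((5 + 2)/(-2 - 6)) = 4**2 + (9*5)*((6 + (5 + 2)/(-2 - 6))/(-4 + (5 + 2)/(-2 - 6))) = 16 + 45*((6 + 7/(-8))/(-4 + 7/(-8))) = 16 + 45*((6 + 7*(-1/8))/(-4 + 7*(-1/8))) = 16 + 45*((6 - 7/8)/(-4 - 7/8)) = 16 + 45*((41/8)/(-39/8)) = 16 + 45*(-8/39*41/8) = 16 + 45*(-41/39) = 16 - 615/13 = -407/13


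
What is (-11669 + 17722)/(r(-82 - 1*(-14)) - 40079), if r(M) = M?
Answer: -6053/40147 ≈ -0.15077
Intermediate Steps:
(-11669 + 17722)/(r(-82 - 1*(-14)) - 40079) = (-11669 + 17722)/((-82 - 1*(-14)) - 40079) = 6053/((-82 + 14) - 40079) = 6053/(-68 - 40079) = 6053/(-40147) = 6053*(-1/40147) = -6053/40147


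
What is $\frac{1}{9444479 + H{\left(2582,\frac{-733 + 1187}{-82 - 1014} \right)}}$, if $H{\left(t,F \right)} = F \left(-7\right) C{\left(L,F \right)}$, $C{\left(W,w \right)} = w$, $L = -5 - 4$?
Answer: $\frac{300304}{2836214460913} \approx 1.0588 \cdot 10^{-7}$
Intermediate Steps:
$L = -9$ ($L = -5 - 4 = -9$)
$H{\left(t,F \right)} = - 7 F^{2}$ ($H{\left(t,F \right)} = F \left(-7\right) F = - 7 F F = - 7 F^{2}$)
$\frac{1}{9444479 + H{\left(2582,\frac{-733 + 1187}{-82 - 1014} \right)}} = \frac{1}{9444479 - 7 \left(\frac{-733 + 1187}{-82 - 1014}\right)^{2}} = \frac{1}{9444479 - 7 \left(\frac{454}{-1096}\right)^{2}} = \frac{1}{9444479 - 7 \left(454 \left(- \frac{1}{1096}\right)\right)^{2}} = \frac{1}{9444479 - 7 \left(- \frac{227}{548}\right)^{2}} = \frac{1}{9444479 - \frac{360703}{300304}} = \frac{1}{\frac{2836214460913}{300304}} = \frac{300304}{2836214460913}$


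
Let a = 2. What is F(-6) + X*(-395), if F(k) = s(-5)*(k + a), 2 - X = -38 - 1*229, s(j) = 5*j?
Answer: -106155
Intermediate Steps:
X = 269 (X = 2 - (-38 - 1*229) = 2 - (-38 - 229) = 2 - 1*(-267) = 2 + 267 = 269)
F(k) = -50 - 25*k (F(k) = (5*(-5))*(k + 2) = -25*(2 + k) = -50 - 25*k)
F(-6) + X*(-395) = (-50 - 25*(-6)) + 269*(-395) = (-50 + 150) - 106255 = 100 - 106255 = -106155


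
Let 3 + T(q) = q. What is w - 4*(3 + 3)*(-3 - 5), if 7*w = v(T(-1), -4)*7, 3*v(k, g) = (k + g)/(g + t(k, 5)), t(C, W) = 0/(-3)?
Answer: 578/3 ≈ 192.67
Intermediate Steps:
T(q) = -3 + q
t(C, W) = 0 (t(C, W) = 0*(-⅓) = 0)
v(k, g) = (g + k)/(3*g) (v(k, g) = ((k + g)/(g + 0))/3 = ((g + k)/g)/3 = (g + k)/(3*g))
w = ⅔ (w = (((⅓)*(-4 + (-3 - 1))/(-4))*7)/7 = (((⅓)*(-¼)*(-4 - 4))*7)/7 = (((⅓)*(-¼)*(-8))*7)/7 = ((⅔)*7)/7 = (⅐)*(14/3) = ⅔ ≈ 0.66667)
w - 4*(3 + 3)*(-3 - 5) = ⅔ - 4*(3 + 3)*(-3 - 5) = ⅔ - 24*(-8) = ⅔ - 4*(-48) = ⅔ + 192 = 578/3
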